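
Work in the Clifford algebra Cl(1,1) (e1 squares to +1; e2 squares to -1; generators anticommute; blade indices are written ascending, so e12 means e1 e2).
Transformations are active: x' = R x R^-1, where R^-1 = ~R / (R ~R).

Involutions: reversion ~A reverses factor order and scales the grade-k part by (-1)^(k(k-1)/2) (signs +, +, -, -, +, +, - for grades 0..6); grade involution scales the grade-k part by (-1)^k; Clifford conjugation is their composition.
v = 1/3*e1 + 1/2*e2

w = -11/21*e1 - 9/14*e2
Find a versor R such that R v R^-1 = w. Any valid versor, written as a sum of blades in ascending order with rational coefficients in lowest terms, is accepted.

Since q(v) = q(w) = -5/36, the sum R = v + w = -4/21*e1 - 1/7*e2 does the job whenever invertible.
Answer: -4/21*e1 - 1/7*e2


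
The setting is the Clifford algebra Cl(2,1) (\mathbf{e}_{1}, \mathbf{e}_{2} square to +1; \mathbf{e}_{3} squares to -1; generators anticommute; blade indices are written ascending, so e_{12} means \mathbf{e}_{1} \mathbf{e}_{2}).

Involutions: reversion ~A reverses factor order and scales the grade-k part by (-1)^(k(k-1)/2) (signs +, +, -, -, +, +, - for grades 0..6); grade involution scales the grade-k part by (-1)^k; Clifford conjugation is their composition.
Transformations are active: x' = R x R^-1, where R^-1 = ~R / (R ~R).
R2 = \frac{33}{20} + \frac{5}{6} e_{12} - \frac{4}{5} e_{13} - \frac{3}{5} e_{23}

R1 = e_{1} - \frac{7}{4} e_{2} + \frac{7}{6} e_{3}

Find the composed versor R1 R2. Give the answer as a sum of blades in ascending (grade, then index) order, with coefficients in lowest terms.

Distribute over the terms of R1 (each basis-blade product reordered to ascending indices, repeated generators contracted through their squares):
(e_{1}) R2 = \frac{33}{20} e_{1} + \frac{5}{6} e_{2} - \frac{4}{5} e_{3} - \frac{3}{5} e_{123}
(-\frac{7}{4} e_{2}) R2 = \frac{35}{24} e_{1} - \frac{231}{80} e_{2} + \frac{21}{20} e_{3} - \frac{7}{5} e_{123}
(\frac{7}{6} e_{3}) R2 = -\frac{14}{15} e_{1} - \frac{7}{10} e_{2} + \frac{77}{40} e_{3} + \frac{35}{36} e_{123}
Summing the partial products and collecting blades:
Answer: \frac{87}{40} e_{1} - \frac{661}{240} e_{2} + \frac{87}{40} e_{3} - \frac{37}{36} e_{123}


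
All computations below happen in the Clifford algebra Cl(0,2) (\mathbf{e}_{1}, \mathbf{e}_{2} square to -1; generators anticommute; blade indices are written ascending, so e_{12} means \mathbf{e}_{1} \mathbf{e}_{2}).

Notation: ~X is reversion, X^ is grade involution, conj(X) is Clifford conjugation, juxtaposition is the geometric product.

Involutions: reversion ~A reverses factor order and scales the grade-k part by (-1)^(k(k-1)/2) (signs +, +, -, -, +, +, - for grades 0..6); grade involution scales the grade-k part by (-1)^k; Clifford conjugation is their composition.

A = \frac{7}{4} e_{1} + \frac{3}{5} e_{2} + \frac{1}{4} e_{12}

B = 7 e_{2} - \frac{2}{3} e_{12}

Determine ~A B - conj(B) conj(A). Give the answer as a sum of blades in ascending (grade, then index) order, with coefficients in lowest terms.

first term: -\frac{131}{30} + \frac{27}{20} e_{1} + \frac{7}{6} e_{2} + \frac{49}{4} e_{12}
second term: -\frac{121}{30} + \frac{43}{20} e_{1} - \frac{7}{6} e_{2} - \frac{49}{4} e_{12}
Answer: -\frac{1}{3} - \frac{4}{5} e_{1} + \frac{7}{3} e_{2} + \frac{49}{2} e_{12}


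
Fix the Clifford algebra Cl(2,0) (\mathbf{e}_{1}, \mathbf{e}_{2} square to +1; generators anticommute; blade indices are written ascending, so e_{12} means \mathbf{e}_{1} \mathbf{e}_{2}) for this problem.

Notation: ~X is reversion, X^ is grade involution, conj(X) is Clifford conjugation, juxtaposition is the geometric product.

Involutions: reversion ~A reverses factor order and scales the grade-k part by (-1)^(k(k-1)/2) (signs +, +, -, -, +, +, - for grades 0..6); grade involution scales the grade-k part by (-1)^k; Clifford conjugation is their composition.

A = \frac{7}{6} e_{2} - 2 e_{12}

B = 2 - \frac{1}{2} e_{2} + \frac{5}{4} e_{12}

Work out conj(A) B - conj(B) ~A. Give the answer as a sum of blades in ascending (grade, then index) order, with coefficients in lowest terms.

first term: -\frac{23}{12} + \frac{11}{24} e_{1} - \frac{7}{3} e_{2} + 4 e_{12}
second term: \frac{37}{12} - \frac{59}{24} e_{1} + \frac{7}{3} e_{2} + 4 e_{12}
Answer: -5 + \frac{35}{12} e_{1} - \frac{14}{3} e_{2}


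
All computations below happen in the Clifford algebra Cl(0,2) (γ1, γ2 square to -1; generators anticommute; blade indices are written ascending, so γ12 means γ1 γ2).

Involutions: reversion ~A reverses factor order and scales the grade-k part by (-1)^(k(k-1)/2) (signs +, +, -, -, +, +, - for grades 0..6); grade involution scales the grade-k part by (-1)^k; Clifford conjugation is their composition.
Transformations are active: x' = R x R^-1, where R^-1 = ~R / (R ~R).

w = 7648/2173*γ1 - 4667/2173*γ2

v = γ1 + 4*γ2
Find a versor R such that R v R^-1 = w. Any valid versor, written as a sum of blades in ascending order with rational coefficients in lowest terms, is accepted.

Since q(v) = q(w) = -17, the sum R = v + w = 9821/2173*γ1 + 4025/2173*γ2 does the job whenever invertible.
Answer: 9821/2173*γ1 + 4025/2173*γ2


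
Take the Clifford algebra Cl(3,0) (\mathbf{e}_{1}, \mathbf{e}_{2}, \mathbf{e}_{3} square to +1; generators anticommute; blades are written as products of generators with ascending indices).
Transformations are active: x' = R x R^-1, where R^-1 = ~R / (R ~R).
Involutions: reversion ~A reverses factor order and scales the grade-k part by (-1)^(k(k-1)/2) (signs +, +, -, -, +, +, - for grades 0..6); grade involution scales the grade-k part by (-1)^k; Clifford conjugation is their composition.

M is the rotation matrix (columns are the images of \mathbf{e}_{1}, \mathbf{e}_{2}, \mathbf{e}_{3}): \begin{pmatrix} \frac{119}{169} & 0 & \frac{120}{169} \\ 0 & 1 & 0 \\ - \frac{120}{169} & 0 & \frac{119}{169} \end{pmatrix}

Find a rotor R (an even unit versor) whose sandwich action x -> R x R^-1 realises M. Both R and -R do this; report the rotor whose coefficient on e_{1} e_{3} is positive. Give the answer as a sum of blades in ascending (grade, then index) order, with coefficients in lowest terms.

Method: write R = a + b12*e_{1} e_{2} + b13*e_{1} e_{3} + b23*e_{2} e_{3} with a^2 + b12^2 + b13^2 + b23^2 = 1 (so R^-1 = ~R). Expanding the columns R e_j ~R gives tr M = 4a^2 - 1 and, from the antisymmetric part, M21 - M12 = -4a*b12, M13 - M31 = 4a*b13, M32 - M23 = -4a*b23.
Here tr M = \frac{407}{169}, so a^2 = (1 + tr M)/4 = \frac{144}{169} and a = ±\frac{12}{13}. Taking a = \frac{12}{13}: M21 - M12 = 0, M13 - M31 = \frac{240}{169}, M32 - M23 = 0, giving b12 = 0, b13 = \frac{5}{13}, b23 = 0, i.e. R = \frac{12}{13} + \frac{5}{13} e_{1} e_{3}.
Its e_{1} e_{3} coefficient is already positive.
Answer: \frac{12}{13} + \frac{5}{13} e_{1} e_{3}. Sheet selection: the two-to-one cover makes ±R indistinguishable at the matrix level (trace \frac{407}{169}), so uniqueness comes from the required sign on e_{1} e_{3}.


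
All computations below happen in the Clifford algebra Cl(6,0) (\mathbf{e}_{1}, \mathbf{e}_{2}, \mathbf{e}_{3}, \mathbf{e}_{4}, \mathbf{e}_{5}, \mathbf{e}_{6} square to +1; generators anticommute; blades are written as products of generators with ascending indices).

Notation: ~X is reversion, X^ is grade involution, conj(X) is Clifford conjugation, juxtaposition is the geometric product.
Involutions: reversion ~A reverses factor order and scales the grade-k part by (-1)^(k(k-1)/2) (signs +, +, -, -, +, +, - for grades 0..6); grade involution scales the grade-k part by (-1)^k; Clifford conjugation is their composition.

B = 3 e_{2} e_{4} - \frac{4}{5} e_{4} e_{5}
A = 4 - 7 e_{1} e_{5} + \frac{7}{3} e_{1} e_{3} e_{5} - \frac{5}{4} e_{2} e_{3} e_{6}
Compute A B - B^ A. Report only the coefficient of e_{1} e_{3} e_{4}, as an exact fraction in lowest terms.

first term: -\frac{28}{5} e_{1} e_{4} + 12 e_{2} e_{4} - \frac{16}{5} e_{4} e_{5} + \frac{28}{15} e_{1} e_{3} e_{4} + \frac{15}{4} e_{3} e_{4} e_{6} - 21 e_{1} e_{2} e_{4} e_{5} - 7 e_{1} e_{2} e_{3} e_{4} e_{5} + e_{2} e_{3} e_{4} e_{5} e_{6}
second term: \frac{28}{5} e_{1} e_{4} + 12 e_{2} e_{4} - \frac{16}{5} e_{4} e_{5} - \frac{28}{15} e_{1} e_{3} e_{4} - \frac{15}{4} e_{3} e_{4} e_{6} - 21 e_{1} e_{2} e_{4} e_{5} - 7 e_{1} e_{2} e_{3} e_{4} e_{5} + e_{2} e_{3} e_{4} e_{5} e_{6}
Answer: \frac{56}{15}


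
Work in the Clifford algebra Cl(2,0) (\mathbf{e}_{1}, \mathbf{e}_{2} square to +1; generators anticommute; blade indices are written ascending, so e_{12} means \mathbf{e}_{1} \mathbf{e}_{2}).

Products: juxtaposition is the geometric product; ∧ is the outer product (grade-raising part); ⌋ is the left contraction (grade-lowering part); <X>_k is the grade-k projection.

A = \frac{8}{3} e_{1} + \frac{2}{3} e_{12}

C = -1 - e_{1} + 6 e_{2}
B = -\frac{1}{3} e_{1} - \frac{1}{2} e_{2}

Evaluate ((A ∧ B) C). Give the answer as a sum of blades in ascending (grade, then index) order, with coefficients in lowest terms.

step 1: -\frac{4}{3} e_{12}
step 2: -8 e_{1} - \frac{4}{3} e_{2} + \frac{4}{3} e_{12}
Answer: -8 e_{1} - \frac{4}{3} e_{2} + \frac{4}{3} e_{12}


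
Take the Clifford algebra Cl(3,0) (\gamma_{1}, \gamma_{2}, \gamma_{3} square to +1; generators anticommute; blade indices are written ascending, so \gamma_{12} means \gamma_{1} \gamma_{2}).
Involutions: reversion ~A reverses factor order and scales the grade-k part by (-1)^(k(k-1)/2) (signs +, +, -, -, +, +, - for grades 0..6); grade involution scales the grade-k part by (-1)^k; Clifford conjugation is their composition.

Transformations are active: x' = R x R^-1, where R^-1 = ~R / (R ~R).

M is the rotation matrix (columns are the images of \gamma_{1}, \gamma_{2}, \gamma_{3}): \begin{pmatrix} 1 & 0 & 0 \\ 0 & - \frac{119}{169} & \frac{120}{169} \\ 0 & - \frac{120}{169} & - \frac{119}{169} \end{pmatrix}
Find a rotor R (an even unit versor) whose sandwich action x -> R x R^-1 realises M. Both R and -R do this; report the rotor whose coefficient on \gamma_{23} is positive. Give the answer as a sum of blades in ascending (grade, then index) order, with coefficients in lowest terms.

Method: write R = a + b12*\gamma_{12} + b13*\gamma_{13} + b23*\gamma_{23} with a^2 + b12^2 + b13^2 + b23^2 = 1 (so R^-1 = ~R). Expanding the columns R e_j ~R gives tr M = 4a^2 - 1 and, from the antisymmetric part, M21 - M12 = -4a*b12, M13 - M31 = 4a*b13, M32 - M23 = -4a*b23.
Here tr M = -\frac{69}{169}, so a^2 = (1 + tr M)/4 = \frac{25}{169} and a = ±\frac{5}{13}. Taking a = \frac{5}{13}: M21 - M12 = 0, M13 - M31 = 0, M32 - M23 = -\frac{240}{169}, giving b12 = 0, b13 = 0, b23 = \frac{12}{13}, i.e. R = \frac{5}{13} + \frac{12}{13} \gamma_{23}.
Its \gamma_{23} coefficient is already positive.
Answer: \frac{5}{13} + \frac{12}{13} \gamma_{23}. Note: both R and -R realise this M (trace -\frac{69}{169}); the covering map identifies them, and the \gamma_{23}-coefficient sign is the tie-breaker.


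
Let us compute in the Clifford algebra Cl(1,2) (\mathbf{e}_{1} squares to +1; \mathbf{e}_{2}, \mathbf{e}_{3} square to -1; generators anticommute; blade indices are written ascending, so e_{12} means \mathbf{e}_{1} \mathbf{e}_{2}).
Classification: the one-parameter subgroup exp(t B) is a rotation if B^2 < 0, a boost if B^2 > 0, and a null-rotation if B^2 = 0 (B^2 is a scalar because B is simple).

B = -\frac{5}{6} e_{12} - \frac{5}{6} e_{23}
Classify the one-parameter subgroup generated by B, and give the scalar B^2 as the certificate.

B^2 term by term: the squares give (-\frac{5}{6})^2*(e_{12})^2 + (-\frac{5}{6})^2*(e_{23})^2 = \frac{25}{36}*(+1) + \frac{25}{36}*(-1) = 0 (each basis 2-blade squares to minus the product of its generators' squares); cross terms between blades sharing an index anticommute and cancel. So B^2 = 0.
Answer: null-rotation, certificate B^2 = 0. B^2 = 0 is basis-independent, so its sign is the whole story.


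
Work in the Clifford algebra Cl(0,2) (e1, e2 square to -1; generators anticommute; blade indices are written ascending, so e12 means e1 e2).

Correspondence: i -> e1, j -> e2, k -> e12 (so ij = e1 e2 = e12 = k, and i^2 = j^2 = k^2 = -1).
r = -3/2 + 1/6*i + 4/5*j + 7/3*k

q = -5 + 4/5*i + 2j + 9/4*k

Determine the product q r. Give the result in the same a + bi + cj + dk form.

In blades: q = -5 + 4/5*e1 + 2*e2 + 9/4*e12, r = -3/2 + 1/6*e1 + 4/5*e2 + 7/3*e12.
Distribute q over r term by term (generator squares from the signature, products reordered to ascending indices): (-5)*r = 15/2 - 5/6*e1 - 4*e2 - 35/3*e12; (4/5*e1)*r = -2/15 - 6/5*e1 - 28/15*e2 + 16/25*e12; (2*e2)*r = -8/5 + 14/3*e1 - 3*e2 - 1/3*e12; (9/4*e12)*r = -21/4 - 9/5*e1 + 3/8*e2 - 27/8*e12.
Sum: 31/60 + 5/6*e1 - 1019/120*e2 - 2947/200*e12; translating back through the correspondence:
Answer: 31/60 + 5/6*i - 1019/120*j - 2947/200*k


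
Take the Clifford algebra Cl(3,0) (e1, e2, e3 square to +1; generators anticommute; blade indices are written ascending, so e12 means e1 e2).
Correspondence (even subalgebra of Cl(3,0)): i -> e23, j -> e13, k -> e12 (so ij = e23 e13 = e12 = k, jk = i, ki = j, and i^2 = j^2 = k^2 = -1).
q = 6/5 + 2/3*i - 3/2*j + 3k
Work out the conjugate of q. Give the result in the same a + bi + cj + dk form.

In blades: q = 6/5 + 3*e12 - 3/2*e13 + 2/3*e23.
Quaternion conjugation is reversion on the even subalgebra: the scalar is fixed and every grade-2 blade flips sign, giving 6/5 - 3*e12 + 3/2*e13 - 2/3*e23; translating back:
Answer: 6/5 - 2/3*i + 3/2*j - 3k


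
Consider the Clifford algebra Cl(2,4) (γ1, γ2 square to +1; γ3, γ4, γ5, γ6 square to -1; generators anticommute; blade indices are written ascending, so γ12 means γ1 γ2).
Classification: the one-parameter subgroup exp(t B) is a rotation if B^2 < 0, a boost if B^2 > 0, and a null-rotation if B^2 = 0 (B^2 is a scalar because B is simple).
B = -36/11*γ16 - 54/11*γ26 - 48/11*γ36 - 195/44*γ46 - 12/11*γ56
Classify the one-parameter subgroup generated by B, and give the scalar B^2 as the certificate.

B^2 term by term: the squares give (-36/11)^2*(γ16)^2 + (-54/11)^2*(γ26)^2 + (-48/11)^2*(γ36)^2 + (-195/44)^2*(γ46)^2 + (-12/11)^2*(γ56)^2 = 1296/121*(+1) + 2916/121*(+1) + 2304/121*(-1) + 38025/1936*(-1) + 144/121*(-1) = -81/16 (each basis 2-blade squares to minus the product of its generators' squares); cross terms between blades sharing an index anticommute and cancel. So B^2 = -81/16.
Answer: rotation, certificate B^2 = -81/16. One invariant decides it: the square -81/16 survives every conjugation, and its sign is exactly the classification.


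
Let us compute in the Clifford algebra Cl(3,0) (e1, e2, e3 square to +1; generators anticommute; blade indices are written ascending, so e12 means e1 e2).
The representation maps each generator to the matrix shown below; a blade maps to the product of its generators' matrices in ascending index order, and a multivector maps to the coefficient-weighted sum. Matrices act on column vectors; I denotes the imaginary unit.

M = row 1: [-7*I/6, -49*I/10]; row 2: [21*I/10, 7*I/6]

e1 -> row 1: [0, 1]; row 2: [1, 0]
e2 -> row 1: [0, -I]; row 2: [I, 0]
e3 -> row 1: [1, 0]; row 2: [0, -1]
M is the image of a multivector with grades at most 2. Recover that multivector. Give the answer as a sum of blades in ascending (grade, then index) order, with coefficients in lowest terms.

Method: 1, rho(e1), rho(e2), rho(e3) form a trace-orthogonal basis of the 2x2 complex matrices (tr(X Y) = 2 if X = Y, else 0), so M = m0*1 + m1*rho(e1) + m2*rho(e2) + m3*rho(e3) with m0 = tr(M)/2 = 0, m1 = tr(M rho(e1))/2 = -7*I/5, m2 = tr(M rho(e2))/2 = 7/2, m3 = tr(M rho(e3))/2 = -7*I/6.
Multiplying table entries, the bivector images are rho(e12) = I*rho(e3), rho(e13) = -I*rho(e2), rho(e23) = I*rho(e1); with real blade coefficients the real parts of m0..m3 are the coefficients of 1, e1, e2, e3 and the imaginary parts give the bivectors (e23: Im m1, e13: -Im m2, e12: Im m3).
Answer: 7/2*e2 - 7/6*e12 - 7/5*e23


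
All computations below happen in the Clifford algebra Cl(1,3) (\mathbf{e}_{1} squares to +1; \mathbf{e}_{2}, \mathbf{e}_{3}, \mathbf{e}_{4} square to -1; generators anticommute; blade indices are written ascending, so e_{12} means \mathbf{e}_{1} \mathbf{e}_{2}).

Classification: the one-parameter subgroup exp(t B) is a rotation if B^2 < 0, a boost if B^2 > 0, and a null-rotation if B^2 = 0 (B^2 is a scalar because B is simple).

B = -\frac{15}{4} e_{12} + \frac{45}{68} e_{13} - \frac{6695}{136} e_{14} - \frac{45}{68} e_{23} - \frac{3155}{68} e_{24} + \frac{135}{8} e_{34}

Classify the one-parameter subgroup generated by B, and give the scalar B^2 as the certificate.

B^2 term by term: the squares give (-\frac{15}{4})^2*(e_{12})^2 + (\frac{45}{68})^2*(e_{13})^2 + (-\frac{6695}{136})^2*(e_{14})^2 + (-\frac{45}{68})^2*(e_{23})^2 + (-\frac{3155}{68})^2*(e_{24})^2 + (\frac{135}{8})^2*(e_{34})^2 = \frac{225}{16}*(+1) + \frac{2025}{4624}*(+1) + \frac{44823025}{18496}*(+1) + \frac{2025}{4624}*(-1) + \frac{9954025}{4624}*(-1) + \frac{18225}{64}*(-1) = 0 (each basis 2-blade squares to minus the product of its generators' squares); cross terms between blades sharing an index anticommute and cancel; the commuting (index-disjoint) pairs give grade-4 terms 2*c*c'*(blade product), which cancel blade by blade — e_{1234}: -\frac{2025}{16} + \frac{141975}{2312} + \frac{301275}{4624} = 0 — confirming B is simple. So B^2 = 0.
Answer: null-rotation, certificate B^2 = 0. No conjugation can change B^2 = 0; the sign gives the class.


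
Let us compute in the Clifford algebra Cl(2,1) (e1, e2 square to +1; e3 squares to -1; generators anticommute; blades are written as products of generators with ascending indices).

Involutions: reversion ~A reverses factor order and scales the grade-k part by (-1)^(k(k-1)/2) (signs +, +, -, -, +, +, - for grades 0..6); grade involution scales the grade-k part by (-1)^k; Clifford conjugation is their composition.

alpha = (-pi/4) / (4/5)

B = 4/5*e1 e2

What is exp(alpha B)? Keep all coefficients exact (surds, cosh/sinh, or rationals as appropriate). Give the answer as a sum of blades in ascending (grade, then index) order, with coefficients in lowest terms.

B^2 = (4/5)^2*(e1 e2)^2 = 16/25*(-1) = -16/25 (a basis 2-blade squares to minus the product of its generators' squares).
B^2 = -16/25 — circular case — the even/odd split gives cos and sin: l = 4/5, alpha*l = -pi/4, so exp(alpha B) = cos(-pi/4) + (sin(-pi/4)/(4/5))*B = sqrt(2)/2 + (-5*sqrt(2)/8)*B.
Answer: sqrt(2)/2 - sqrt(2)/2*e1 e2


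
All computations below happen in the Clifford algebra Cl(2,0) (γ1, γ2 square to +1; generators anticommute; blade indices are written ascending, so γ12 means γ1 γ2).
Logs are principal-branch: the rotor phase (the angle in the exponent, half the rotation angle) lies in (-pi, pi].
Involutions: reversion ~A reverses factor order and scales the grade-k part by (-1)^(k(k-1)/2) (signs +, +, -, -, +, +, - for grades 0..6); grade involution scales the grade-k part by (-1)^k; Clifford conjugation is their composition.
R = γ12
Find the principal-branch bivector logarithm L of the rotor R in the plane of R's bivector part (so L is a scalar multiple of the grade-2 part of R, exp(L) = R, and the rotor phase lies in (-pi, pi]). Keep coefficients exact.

The scalar part of R is 0, which pins the rotor phase on the principal branch; dividing the bivector part by the sine of that phase recovers the unit plane, and L is the phase times that plane.
Concretely: cos(phase) = 0 gives phase = ±pi/2, and since phase/sin(phase) is even the sign is immaterial: L = (phase/sin(phase)) * <R>_2 = (pi/2) * <R>_2.
Answer: pi/2*γ12


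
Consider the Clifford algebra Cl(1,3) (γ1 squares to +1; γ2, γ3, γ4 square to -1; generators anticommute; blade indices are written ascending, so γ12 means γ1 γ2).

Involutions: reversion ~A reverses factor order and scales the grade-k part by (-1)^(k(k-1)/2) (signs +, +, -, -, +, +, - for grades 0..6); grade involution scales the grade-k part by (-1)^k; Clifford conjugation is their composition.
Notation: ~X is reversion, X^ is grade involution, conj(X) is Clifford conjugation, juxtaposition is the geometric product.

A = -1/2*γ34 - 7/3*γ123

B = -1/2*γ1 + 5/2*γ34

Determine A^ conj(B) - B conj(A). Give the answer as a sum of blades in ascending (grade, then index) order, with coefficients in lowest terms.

first term: -5/4 + 7/6*γ23 + 35/6*γ124 - 1/4*γ134
second term: -5/4 + 7/6*γ23 - 35/6*γ124 - 1/4*γ134
Answer: 35/3*γ124


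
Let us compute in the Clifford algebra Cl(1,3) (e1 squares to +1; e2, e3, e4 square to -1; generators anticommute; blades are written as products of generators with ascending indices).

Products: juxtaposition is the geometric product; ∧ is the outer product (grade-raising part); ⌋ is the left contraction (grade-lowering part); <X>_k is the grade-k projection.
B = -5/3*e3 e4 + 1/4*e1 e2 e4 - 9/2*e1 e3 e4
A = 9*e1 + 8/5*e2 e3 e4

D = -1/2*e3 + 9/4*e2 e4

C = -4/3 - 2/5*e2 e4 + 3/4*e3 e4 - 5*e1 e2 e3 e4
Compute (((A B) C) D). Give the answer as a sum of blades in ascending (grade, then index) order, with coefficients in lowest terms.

step 1: 8/3*e2 - 36/5*e1 e2 - 2/5*e1 e3 + 9/4*e2 e4 - 81/2*e3 e4 - 15*e1 e3 e4
step 2: 1251/40 + 45/4*e1 - 707/9*e2 + 16/15*e4 - 1929/10*e1 e2 - 643/60*e1 e3 - 129/50*e1 e4 - 1161/80*e2 e3 - 5*e2 e4 + 90*e3 e4 - 6*e1 e2 e3 + 20/3*e1 e3 e4 + 2*e2 e3 e4 - 139/25*e1 e2 e3 e4
step 3: 45/4 - 643/120*e1 - 777/160*e2 - 891/80*e3 + 527/4*e4 - 1761/200*e1 e2 - 3627/200*e1 e3 + 51683/120*e1 e4 - 1469/9*e2 e3 + 11099/160*e2 e4 - 6167/192*e3 e4 + 1629/20*e1 e2 e3 + 11237/400*e1 e2 e4 - 1479/100*e1 e3 e4 - 5/2*e2 e3 e4 + 1929/80*e1 e2 e3 e4
Answer: 45/4 - 643/120*e1 - 777/160*e2 - 891/80*e3 + 527/4*e4 - 1761/200*e1 e2 - 3627/200*e1 e3 + 51683/120*e1 e4 - 1469/9*e2 e3 + 11099/160*e2 e4 - 6167/192*e3 e4 + 1629/20*e1 e2 e3 + 11237/400*e1 e2 e4 - 1479/100*e1 e3 e4 - 5/2*e2 e3 e4 + 1929/80*e1 e2 e3 e4


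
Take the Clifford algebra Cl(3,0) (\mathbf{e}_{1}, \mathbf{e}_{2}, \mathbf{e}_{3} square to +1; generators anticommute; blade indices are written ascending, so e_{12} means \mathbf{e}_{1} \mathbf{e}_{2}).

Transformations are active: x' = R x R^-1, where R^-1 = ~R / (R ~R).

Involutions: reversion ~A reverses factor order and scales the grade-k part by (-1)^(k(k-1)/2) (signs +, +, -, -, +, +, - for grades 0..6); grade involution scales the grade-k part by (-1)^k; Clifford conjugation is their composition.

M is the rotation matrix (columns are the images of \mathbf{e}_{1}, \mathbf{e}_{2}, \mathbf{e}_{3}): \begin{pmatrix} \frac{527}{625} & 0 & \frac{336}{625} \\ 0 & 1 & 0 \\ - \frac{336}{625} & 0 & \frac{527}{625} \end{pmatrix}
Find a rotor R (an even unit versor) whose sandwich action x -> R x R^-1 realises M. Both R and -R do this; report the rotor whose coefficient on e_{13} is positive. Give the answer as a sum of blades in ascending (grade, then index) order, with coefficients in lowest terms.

Method: write R = a + b12*e_{12} + b13*e_{13} + b23*e_{23} with a^2 + b12^2 + b13^2 + b23^2 = 1 (so R^-1 = ~R). Expanding the columns R e_j ~R gives tr M = 4a^2 - 1 and, from the antisymmetric part, M21 - M12 = -4a*b12, M13 - M31 = 4a*b13, M32 - M23 = -4a*b23.
Here tr M = \frac{1679}{625}, so a^2 = (1 + tr M)/4 = \frac{576}{625} and a = ±\frac{24}{25}. Taking a = \frac{24}{25}: M21 - M12 = 0, M13 - M31 = \frac{672}{625}, M32 - M23 = 0, giving b12 = 0, b13 = \frac{7}{25}, b23 = 0, i.e. R = \frac{24}{25} + \frac{7}{25} e_{13}.
Its e_{13} coefficient is already positive.
Answer: \frac{24}{25} + \frac{7}{25} e_{13}. Uniqueness: Spin(3) -> SO(3) maps R and -R to the same rotation of trace \frac{1679}{625}; fixing the sign of the e_{13} coefficient removes the ambiguity.


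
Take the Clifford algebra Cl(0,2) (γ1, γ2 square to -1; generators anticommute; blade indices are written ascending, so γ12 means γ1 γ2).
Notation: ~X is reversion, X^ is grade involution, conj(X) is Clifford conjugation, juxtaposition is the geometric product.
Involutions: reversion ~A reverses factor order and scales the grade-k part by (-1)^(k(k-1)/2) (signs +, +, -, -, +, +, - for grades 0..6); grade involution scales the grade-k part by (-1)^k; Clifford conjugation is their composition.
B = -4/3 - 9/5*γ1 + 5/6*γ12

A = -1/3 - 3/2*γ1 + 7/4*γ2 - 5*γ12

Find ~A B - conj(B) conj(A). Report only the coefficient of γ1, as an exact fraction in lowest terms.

first term: -289/45 + 487/120*γ1 - 121/12*γ2 - 683/180*γ12
second term: 86/45 - 487/120*γ1 - 95/12*γ2 - 1717/180*γ12
Answer: 487/60


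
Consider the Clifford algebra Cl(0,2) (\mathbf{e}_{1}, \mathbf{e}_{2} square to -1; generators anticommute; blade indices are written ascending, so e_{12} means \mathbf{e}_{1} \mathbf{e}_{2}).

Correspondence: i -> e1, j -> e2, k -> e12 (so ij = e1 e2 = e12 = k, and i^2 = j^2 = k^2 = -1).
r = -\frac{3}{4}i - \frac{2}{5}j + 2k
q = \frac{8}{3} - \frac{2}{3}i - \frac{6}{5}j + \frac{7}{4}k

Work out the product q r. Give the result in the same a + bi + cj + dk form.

In blades: q = \frac{8}{3} - \frac{2}{3} e_{1} - \frac{6}{5} e_{2} + \frac{7}{4} e_{12}, r = -\frac{3}{4} e_{1} - \frac{2}{5} e_{2} + 2 e_{12}.
Distribute q over r term by term (generator squares from the signature, products reordered to ascending indices): (\frac{8}{3})*r = -2 e_{1} - \frac{16}{15} e_{2} + \frac{16}{3} e_{12}; (-\frac{2}{3} e_{1})*r = -\frac{1}{2} + \frac{4}{3} e_{2} + \frac{4}{15} e_{12}; (-\frac{6}{5} e_{2})*r = -\frac{12}{25} - \frac{12}{5} e_{1} - \frac{9}{10} e_{12}; (\frac{7}{4} e_{12})*r = -\frac{7}{2} + \frac{7}{10} e_{1} - \frac{21}{16} e_{2}.
Sum: -\frac{112}{25} - \frac{37}{10} e_{1} - \frac{251}{240} e_{2} + \frac{47}{10} e_{12}; translating back through the correspondence:
Answer: -\frac{112}{25} - \frac{37}{10}i - \frac{251}{240}j + \frac{47}{10}k


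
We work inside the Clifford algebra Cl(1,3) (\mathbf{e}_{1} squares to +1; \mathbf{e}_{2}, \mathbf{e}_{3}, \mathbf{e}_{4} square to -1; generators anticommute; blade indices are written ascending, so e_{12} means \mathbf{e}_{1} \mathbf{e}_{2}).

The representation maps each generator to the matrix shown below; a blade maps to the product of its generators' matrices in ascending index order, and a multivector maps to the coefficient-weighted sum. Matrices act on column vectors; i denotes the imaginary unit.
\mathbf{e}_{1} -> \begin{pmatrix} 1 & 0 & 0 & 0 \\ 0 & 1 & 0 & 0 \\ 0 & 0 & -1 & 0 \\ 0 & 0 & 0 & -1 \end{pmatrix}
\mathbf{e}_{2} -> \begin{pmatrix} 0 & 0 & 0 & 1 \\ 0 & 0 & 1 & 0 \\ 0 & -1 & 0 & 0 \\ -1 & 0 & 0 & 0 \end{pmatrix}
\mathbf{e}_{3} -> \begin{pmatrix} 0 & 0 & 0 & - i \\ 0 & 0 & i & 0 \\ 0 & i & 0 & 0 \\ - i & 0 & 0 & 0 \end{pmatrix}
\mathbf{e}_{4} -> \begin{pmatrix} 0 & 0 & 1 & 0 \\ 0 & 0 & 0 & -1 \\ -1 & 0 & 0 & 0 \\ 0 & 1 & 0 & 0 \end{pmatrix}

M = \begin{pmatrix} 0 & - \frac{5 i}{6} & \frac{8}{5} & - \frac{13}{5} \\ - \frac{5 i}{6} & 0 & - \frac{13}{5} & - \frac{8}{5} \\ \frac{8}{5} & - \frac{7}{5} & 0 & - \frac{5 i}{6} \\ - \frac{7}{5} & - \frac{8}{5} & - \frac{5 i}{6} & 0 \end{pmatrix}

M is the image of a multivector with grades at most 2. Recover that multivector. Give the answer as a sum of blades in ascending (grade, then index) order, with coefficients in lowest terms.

Method: the blade images are trace-orthogonal — tr(rho(e_A) rho(e_B)^-1) = 4 if A = B and 0 otherwise — and rho(e_A)^-1 = (e_A)^2 * rho(e_A) with (e_A)^2 = +1 or -1, so the coefficient of e_A in the preimage is (e_A)^2 * tr(M rho(e_A))/4.
Nonzero projections over blades of grade <= 2: e_{2}: (e_{2})^2 = -1, tr(M rho(e_{2})) = \frac{12}{5}, coefficient -\frac{3}{5}; e_{12}: (e_{12})^2 = +1, tr(M rho(e_{12})) = -8, coefficient -2; e_{14}: (e_{14})^2 = +1, tr(M rho(e_{14})) = \frac{32}{5}, coefficient \frac{8}{5}; e_{34}: (e_{34})^2 = -1, tr(M rho(e_{34})) = - \frac{10}{3}, coefficient \frac{5}{6}. Every other blade of grade <= 2 projects to 0.
Answer: -\frac{3}{5} e_{2} - 2 e_{12} + \frac{8}{5} e_{14} + \frac{5}{6} e_{34}


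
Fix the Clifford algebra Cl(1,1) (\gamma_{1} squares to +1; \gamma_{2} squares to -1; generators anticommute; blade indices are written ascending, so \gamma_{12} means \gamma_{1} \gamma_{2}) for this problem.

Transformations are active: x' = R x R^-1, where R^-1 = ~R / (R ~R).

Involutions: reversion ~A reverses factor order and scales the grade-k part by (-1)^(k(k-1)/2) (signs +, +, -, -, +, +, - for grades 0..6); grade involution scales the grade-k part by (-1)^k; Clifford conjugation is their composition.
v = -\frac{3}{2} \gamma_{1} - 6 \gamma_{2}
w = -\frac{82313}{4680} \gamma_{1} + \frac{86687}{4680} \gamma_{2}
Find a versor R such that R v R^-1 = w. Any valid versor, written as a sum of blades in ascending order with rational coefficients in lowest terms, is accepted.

R = v + w = -\frac{89333}{4680} \gamma_{1} + \frac{58607}{4680} \gamma_{2} works: the equal norms (-\frac{135}{4}) guarantee its sandwich swaps v into w.
Answer: -\frac{89333}{4680} \gamma_{1} + \frac{58607}{4680} \gamma_{2}


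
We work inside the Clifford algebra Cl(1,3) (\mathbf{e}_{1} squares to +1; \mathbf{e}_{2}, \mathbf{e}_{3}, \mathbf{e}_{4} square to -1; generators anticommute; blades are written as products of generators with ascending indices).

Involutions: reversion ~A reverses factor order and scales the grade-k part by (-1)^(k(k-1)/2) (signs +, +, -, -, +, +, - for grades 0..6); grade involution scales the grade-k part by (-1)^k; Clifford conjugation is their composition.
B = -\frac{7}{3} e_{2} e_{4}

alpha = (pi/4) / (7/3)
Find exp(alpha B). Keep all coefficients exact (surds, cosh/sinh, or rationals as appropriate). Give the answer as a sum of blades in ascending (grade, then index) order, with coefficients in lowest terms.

B^2 = (-\frac{7}{3})^2*(e_{2} e_{4})^2 = \frac{49}{9}*(-1) = -\frac{49}{9} (a basis 2-blade squares to minus the product of its generators' squares).
B^2 = -\frac{49}{9} — since the square is negative, the closed form is circular: l = \frac{7}{3}, alpha*l = \frac{\pi}{4}, so exp(alpha B) = cos(\frac{\pi}{4}) + (sin(\frac{\pi}{4})/(\frac{7}{3}))*B = \frac{\sqrt{2}}{2} + (\frac{3 \sqrt{2}}{14})*B.
Answer: \frac{\sqrt{2}}{2} - \frac{\sqrt{2}}{2} e_{2} e_{4}


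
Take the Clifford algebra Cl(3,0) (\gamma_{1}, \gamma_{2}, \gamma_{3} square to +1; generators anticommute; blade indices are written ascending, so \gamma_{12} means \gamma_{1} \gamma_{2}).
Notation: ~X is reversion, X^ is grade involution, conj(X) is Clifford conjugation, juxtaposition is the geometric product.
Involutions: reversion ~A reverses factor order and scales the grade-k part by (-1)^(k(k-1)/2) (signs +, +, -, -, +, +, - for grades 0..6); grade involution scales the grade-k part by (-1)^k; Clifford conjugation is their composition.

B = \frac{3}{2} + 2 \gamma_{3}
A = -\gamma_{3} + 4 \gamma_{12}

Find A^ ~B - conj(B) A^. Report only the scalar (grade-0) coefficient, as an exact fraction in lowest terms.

first term: 2 + \frac{3}{2} \gamma_{3} + 6 \gamma_{12} + 8 \gamma_{123}
second term: -2 + \frac{3}{2} \gamma_{3} + 6 \gamma_{12} - 8 \gamma_{123}
Answer: 4


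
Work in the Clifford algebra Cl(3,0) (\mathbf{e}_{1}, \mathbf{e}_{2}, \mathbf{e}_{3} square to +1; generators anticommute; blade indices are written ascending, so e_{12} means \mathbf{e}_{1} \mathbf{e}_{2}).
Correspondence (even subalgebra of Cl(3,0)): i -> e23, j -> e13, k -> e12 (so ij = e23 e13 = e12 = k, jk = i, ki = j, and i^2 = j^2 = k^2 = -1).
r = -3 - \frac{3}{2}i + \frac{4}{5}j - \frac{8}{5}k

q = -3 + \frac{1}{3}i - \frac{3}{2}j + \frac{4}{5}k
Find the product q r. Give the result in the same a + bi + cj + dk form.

In blades: q = -3 + \frac{4}{5} e_{12} - \frac{3}{2} e_{13} + \frac{1}{3} e_{23}, r = -3 - \frac{8}{5} e_{12} + \frac{4}{5} e_{13} - \frac{3}{2} e_{23}.
Distribute q over r term by term (generator squares from the signature, products reordered to ascending indices): (-3)*r = 9 + \frac{24}{5} e_{12} - \frac{12}{5} e_{13} + \frac{9}{2} e_{23}; (\frac{4}{5} e_{12})*r = \frac{32}{25} - \frac{12}{5} e_{12} - \frac{6}{5} e_{13} - \frac{16}{25} e_{23}; (-\frac{3}{2} e_{13})*r = \frac{6}{5} - \frac{9}{4} e_{12} + \frac{9}{2} e_{13} + \frac{12}{5} e_{23}; (\frac{1}{3} e_{23})*r = \frac{1}{2} + \frac{4}{15} e_{12} + \frac{8}{15} e_{13} - e_{23}.
Sum: \frac{599}{50} + \frac{5}{12} e_{12} + \frac{43}{30} e_{13} + \frac{263}{50} e_{23}; translating back through the correspondence:
Answer: \frac{599}{50} + \frac{263}{50}i + \frac{43}{30}j + \frac{5}{12}k


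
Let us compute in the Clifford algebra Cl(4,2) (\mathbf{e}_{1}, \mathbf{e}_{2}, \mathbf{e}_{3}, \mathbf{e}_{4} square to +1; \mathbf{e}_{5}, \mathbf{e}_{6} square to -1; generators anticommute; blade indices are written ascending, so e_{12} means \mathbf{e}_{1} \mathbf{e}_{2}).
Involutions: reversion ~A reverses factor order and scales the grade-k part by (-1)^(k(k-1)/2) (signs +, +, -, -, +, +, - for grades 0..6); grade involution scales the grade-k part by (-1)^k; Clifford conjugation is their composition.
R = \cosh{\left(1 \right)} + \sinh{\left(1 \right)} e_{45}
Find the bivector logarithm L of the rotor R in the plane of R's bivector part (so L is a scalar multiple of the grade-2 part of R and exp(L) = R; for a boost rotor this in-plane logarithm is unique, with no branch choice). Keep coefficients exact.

The scalar part of R is \cosh{\left(1 \right)}, giving the rapidity magnitude (cosh is even); the bivector part supplies orientation, its quotient by sinh of the rapidity is the plane, and L = rapidity * plane — unique in that plane, since flipping both signs leaves L unchanged.
Concretely: cosh(rapidity) = \cosh{\left(1 \right)} gives rapidity = ±1, and since rapidity/sinh(rapidity) is even the sign is immaterial: L = (rapidity/sinh(rapidity)) * <R>_2 = (\frac{1}{\sinh{\left(1 \right)}}) * <R>_2.
Answer: e_{45}


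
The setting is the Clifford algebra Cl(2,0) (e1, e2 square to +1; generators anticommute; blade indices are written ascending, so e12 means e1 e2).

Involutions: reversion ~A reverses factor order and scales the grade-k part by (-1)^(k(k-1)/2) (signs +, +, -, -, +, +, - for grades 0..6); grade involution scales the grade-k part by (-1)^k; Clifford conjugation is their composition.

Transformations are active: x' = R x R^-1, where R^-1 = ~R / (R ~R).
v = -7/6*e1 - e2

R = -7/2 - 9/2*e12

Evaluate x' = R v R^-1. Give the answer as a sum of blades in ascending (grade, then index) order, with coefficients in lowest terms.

~R = -7/2 + 9/2*e12, and R ~R = 65/2, so R^-1 = ~R / (65/2).
R v = 103/12*e1 - 7/4*e2
Answer: -133/195*e1 + 179/130*e2


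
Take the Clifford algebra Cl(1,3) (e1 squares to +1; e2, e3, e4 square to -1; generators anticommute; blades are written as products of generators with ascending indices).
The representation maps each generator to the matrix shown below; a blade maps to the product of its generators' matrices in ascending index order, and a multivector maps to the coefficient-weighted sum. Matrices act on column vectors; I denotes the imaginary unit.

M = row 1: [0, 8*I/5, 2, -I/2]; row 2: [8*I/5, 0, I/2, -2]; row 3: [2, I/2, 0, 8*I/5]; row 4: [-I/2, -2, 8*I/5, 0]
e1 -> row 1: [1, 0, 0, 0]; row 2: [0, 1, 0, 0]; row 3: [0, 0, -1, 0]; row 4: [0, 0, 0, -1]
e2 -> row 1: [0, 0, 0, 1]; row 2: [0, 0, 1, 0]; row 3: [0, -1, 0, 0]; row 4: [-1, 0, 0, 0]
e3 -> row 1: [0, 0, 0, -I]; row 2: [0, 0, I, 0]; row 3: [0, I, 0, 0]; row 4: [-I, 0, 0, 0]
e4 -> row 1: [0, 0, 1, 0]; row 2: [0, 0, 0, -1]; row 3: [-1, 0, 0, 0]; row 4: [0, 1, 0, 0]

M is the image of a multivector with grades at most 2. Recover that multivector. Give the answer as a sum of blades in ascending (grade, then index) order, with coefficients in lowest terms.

Method: the blade images are trace-orthogonal — tr(rho(e_A) rho(e_B)^-1) = 4 if A = B and 0 otherwise — and rho(e_A)^-1 = (e_A)^2 * rho(e_A) with (e_A)^2 = +1 or -1, so the coefficient of e_A in the preimage is (e_A)^2 * tr(M rho(e_A))/4.
Nonzero projections over blades of grade <= 2: e3: (e3)^2 = -1, tr(M rho(e3)) = -2, coefficient 1/2; e1 e4: (e1 e4)^2 = +1, tr(M rho(e1 e4)) = 8, coefficient 2; e3 e4: (e3 e4)^2 = -1, tr(M rho(e3 e4)) = 32/5, coefficient -8/5. Every other blade of grade <= 2 projects to 0.
Answer: 1/2*e3 + 2*e1 e4 - 8/5*e3 e4


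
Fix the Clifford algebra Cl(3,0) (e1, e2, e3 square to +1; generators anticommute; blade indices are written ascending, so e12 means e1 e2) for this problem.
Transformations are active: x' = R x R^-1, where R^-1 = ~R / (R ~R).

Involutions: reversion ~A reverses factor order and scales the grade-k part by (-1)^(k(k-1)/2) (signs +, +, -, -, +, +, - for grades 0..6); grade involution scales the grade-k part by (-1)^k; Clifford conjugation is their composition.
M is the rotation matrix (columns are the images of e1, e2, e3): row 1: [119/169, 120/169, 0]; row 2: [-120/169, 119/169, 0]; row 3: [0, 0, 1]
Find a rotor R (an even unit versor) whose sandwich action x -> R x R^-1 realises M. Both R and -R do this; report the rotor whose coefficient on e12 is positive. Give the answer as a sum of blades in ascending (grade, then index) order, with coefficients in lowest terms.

Method: write R = a + b12*e12 + b13*e13 + b23*e23 with a^2 + b12^2 + b13^2 + b23^2 = 1 (so R^-1 = ~R). Expanding the columns R e_j ~R gives tr M = 4a^2 - 1 and, from the antisymmetric part, M21 - M12 = -4a*b12, M13 - M31 = 4a*b13, M32 - M23 = -4a*b23.
Here tr M = 407/169, so a^2 = (1 + tr M)/4 = 144/169 and a = ±12/13. Taking a = 12/13: M21 - M12 = -240/169, M13 - M31 = 0, M32 - M23 = 0, giving b12 = 5/13, b13 = 0, b23 = 0, i.e. R = 12/13 + 5/13*e12.
Its e12 coefficient is already positive.
Answer: 12/13 + 5/13*e12. Sheet selection: the two-to-one cover makes ±R indistinguishable at the matrix level (trace 407/169), so uniqueness comes from the required sign on e12.


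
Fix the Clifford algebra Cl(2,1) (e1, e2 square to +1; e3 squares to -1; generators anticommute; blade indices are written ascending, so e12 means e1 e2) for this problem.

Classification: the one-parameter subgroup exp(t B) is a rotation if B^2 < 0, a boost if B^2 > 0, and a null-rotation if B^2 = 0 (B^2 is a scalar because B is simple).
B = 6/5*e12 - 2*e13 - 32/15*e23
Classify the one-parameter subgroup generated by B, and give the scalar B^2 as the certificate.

B^2 term by term: the squares give (6/5)^2*(e12)^2 + (-2)^2*(e13)^2 + (-32/15)^2*(e23)^2 = 36/25*(-1) + 4*(+1) + 1024/225*(+1) = 64/9 (each basis 2-blade squares to minus the product of its generators' squares); cross terms between blades sharing an index anticommute and cancel. So B^2 = 64/9.
Answer: boost, certificate B^2 = 64/9. Certificate logic: 64/9 is a conjugation-invariant scalar, so its sign fixes rotation versus boost versus null-rotation outright.


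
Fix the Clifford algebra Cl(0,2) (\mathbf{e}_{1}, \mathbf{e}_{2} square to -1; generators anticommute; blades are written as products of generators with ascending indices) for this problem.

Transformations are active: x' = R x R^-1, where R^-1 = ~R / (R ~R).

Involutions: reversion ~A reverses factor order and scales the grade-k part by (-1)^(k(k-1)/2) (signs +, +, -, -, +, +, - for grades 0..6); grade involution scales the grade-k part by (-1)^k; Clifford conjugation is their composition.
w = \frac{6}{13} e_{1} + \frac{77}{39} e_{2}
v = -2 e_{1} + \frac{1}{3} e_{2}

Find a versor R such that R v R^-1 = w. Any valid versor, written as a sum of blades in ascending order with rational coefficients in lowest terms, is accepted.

Take R = v + w = -\frac{20}{13} e_{1} + \frac{30}{13} e_{2}. Because q(v) = q(w) = -\frac{37}{9}, conjugation by R sends v exactly to w.
Answer: -\frac{20}{13} e_{1} + \frac{30}{13} e_{2}


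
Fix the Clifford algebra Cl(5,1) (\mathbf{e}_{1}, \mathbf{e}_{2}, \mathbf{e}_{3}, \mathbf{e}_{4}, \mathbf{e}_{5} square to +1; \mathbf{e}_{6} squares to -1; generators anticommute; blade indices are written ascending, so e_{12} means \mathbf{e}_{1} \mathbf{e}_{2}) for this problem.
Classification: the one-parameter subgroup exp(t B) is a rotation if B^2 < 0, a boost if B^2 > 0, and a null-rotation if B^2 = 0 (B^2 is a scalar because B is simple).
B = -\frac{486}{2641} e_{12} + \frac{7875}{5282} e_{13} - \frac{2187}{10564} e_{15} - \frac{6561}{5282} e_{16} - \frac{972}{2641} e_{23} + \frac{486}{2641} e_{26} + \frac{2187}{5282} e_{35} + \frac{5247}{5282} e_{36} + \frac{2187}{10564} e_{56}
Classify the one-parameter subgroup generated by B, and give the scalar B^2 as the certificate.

B^2 term by term: the squares give (-\frac{486}{2641})^2*(e_{12})^2 + (\frac{7875}{5282})^2*(e_{13})^2 + (-\frac{2187}{10564})^2*(e_{15})^2 + (-\frac{6561}{5282})^2*(e_{16})^2 + (-\frac{972}{2641})^2*(e_{23})^2 + (\frac{486}{2641})^2*(e_{26})^2 + (\frac{2187}{5282})^2*(e_{35})^2 + (\frac{5247}{5282})^2*(e_{36})^2 + (\frac{2187}{10564})^2*(e_{56})^2 = \frac{236196}{6974881}*(-1) + \frac{62015625}{27899524}*(-1) + \frac{4782969}{111598096}*(-1) + \frac{43046721}{27899524}*(+1) + \frac{944784}{6974881}*(-1) + \frac{236196}{6974881}*(+1) + \frac{4782969}{27899524}*(-1) + \frac{27531009}{27899524}*(+1) + \frac{4782969}{111598096}*(+1) = 0 (each basis 2-blade squares to minus the product of its generators' squares); cross terms between blades sharing an index anticommute and cancel; the commuting (index-disjoint) pairs give grade-4 terms 2*c*c'*(blade product), which cancel blade by blade — e_{1235}: -\frac{1062882}{6974881} + \frac{1062882}{6974881} = 0; e_{1236}: -\frac{2550042}{6974881} - \frac{3827250}{6974881} + \frac{6377292}{6974881} = 0; e_{1256}: -\frac{531441}{6974881} + \frac{531441}{6974881} = 0; e_{1356}: \frac{17222625}{27899524} + \frac{11475189}{27899524} - \frac{14348907}{13949762} = 0; e_{2356}: -\frac{1062882}{6974881} + \frac{1062882}{6974881} = 0 — confirming B is simple. So B^2 = 0.
Answer: null-rotation, certificate B^2 = 0. Note: conjugating B changes its blade decomposition but never the scalar B^2 = 0, whose sign settles the classification.
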